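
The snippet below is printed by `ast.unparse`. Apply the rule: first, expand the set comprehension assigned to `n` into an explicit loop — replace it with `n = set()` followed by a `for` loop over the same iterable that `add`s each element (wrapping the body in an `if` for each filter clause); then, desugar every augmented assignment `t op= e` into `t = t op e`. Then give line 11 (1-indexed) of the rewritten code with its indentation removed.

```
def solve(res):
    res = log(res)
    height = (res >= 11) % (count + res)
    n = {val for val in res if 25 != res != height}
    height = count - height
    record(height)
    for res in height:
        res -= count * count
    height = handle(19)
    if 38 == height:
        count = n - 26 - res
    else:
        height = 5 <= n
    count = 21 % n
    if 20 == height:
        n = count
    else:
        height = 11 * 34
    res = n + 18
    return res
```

Transformed code:
def solve(res):
    res = log(res)
    height = (res >= 11) % (count + res)
    n = set()
    for val in res:
        if 25 != res != height:
            n.add(val)
    height = count - height
    record(height)
    for res in height:
        res = res - count * count
    height = handle(19)
    if 38 == height:
        count = n - 26 - res
    else:
        height = 5 <= n
    count = 21 % n
    if 20 == height:
        n = count
    else:
        height = 11 * 34
    res = n + 18
    return res

res = res - count * count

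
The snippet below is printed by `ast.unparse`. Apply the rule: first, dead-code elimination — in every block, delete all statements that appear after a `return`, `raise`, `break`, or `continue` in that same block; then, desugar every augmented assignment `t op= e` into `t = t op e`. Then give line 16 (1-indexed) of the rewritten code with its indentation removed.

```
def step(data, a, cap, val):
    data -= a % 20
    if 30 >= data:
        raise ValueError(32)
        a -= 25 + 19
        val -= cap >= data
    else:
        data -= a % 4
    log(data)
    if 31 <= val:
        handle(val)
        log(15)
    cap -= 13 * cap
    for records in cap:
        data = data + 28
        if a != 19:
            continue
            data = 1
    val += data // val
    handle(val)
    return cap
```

Transformed code:
def step(data, a, cap, val):
    data = data - a % 20
    if 30 >= data:
        raise ValueError(32)
    else:
        data = data - a % 4
    log(data)
    if 31 <= val:
        handle(val)
        log(15)
    cap = cap - 13 * cap
    for records in cap:
        data = data + 28
        if a != 19:
            continue
    val = val + data // val
    handle(val)
    return cap

val = val + data // val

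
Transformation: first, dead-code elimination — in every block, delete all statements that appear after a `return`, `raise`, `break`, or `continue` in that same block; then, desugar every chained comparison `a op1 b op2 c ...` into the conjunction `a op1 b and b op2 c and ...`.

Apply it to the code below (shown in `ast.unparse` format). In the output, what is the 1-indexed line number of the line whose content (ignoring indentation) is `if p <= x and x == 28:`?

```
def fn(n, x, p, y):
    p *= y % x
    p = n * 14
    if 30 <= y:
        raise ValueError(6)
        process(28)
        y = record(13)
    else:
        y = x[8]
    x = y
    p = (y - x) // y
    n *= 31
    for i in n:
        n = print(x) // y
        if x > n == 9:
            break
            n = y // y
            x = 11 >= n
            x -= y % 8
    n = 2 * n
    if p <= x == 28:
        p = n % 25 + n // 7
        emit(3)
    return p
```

Transformed code:
def fn(n, x, p, y):
    p *= y % x
    p = n * 14
    if 30 <= y:
        raise ValueError(6)
    else:
        y = x[8]
    x = y
    p = (y - x) // y
    n *= 31
    for i in n:
        n = print(x) // y
        if x > n and n == 9:
            break
    n = 2 * n
    if p <= x and x == 28:
        p = n % 25 + n // 7
        emit(3)
    return p

16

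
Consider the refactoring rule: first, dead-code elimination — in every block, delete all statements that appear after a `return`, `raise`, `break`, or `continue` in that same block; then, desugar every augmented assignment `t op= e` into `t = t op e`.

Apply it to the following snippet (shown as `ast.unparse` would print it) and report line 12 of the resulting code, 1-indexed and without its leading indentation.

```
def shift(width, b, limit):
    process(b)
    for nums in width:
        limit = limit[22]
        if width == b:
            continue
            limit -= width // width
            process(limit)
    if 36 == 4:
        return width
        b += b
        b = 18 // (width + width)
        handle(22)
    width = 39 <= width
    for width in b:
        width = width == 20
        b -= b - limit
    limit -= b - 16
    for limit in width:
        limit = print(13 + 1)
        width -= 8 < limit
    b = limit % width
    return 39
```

Transformed code:
def shift(width, b, limit):
    process(b)
    for nums in width:
        limit = limit[22]
        if width == b:
            continue
    if 36 == 4:
        return width
    width = 39 <= width
    for width in b:
        width = width == 20
        b = b - (b - limit)
    limit = limit - (b - 16)
    for limit in width:
        limit = print(13 + 1)
        width = width - (8 < limit)
    b = limit % width
    return 39

b = b - (b - limit)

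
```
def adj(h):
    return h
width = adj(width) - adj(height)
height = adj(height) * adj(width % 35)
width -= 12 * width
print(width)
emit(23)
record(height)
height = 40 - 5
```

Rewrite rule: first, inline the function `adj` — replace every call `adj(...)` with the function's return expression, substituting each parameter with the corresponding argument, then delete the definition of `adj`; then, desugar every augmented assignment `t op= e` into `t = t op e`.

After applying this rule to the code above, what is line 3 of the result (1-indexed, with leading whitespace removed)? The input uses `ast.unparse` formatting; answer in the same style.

Transformed code:
width = width - height
height = height * (width % 35)
width = width - 12 * width
print(width)
emit(23)
record(height)
height = 40 - 5

width = width - 12 * width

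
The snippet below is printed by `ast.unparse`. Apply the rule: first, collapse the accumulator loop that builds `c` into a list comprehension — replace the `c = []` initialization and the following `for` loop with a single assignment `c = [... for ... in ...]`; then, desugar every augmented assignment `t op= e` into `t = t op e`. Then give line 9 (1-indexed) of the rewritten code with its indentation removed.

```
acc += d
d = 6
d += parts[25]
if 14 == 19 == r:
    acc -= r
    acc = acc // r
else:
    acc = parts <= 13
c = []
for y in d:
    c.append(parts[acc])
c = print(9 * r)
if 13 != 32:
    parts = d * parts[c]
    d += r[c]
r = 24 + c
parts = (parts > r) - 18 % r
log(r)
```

Transformed code:
acc = acc + d
d = 6
d = d + parts[25]
if 14 == 19 == r:
    acc = acc - r
    acc = acc // r
else:
    acc = parts <= 13
c = [parts[acc] for y in d]
c = print(9 * r)
if 13 != 32:
    parts = d * parts[c]
    d = d + r[c]
r = 24 + c
parts = (parts > r) - 18 % r
log(r)

c = [parts[acc] for y in d]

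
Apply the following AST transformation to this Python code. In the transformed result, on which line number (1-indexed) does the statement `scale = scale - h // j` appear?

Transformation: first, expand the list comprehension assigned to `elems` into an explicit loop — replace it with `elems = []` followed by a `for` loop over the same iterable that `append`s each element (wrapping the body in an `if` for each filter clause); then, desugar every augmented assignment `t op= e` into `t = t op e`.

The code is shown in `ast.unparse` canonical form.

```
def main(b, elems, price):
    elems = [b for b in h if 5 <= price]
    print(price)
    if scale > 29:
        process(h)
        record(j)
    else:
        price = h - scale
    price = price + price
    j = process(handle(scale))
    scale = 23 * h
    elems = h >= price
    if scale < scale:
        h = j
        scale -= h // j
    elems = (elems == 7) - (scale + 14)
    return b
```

18

Transformed code:
def main(b, elems, price):
    elems = []
    for b in h:
        if 5 <= price:
            elems.append(b)
    print(price)
    if scale > 29:
        process(h)
        record(j)
    else:
        price = h - scale
    price = price + price
    j = process(handle(scale))
    scale = 23 * h
    elems = h >= price
    if scale < scale:
        h = j
        scale = scale - h // j
    elems = (elems == 7) - (scale + 14)
    return b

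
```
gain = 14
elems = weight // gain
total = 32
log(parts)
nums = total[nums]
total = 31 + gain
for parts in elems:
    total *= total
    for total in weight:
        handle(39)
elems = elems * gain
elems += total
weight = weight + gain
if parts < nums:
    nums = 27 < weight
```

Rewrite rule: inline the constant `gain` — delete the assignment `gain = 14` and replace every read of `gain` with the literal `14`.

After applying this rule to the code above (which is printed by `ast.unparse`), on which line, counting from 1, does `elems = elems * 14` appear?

10

Transformed code:
elems = weight // 14
total = 32
log(parts)
nums = total[nums]
total = 31 + 14
for parts in elems:
    total *= total
    for total in weight:
        handle(39)
elems = elems * 14
elems += total
weight = weight + 14
if parts < nums:
    nums = 27 < weight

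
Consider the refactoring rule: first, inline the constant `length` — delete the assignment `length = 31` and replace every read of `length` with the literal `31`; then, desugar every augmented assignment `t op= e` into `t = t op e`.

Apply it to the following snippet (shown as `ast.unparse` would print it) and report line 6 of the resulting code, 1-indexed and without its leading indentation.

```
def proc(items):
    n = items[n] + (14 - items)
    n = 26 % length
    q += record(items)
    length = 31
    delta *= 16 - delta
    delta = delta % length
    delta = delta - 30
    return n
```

delta = delta % 31

Transformed code:
def proc(items):
    n = items[n] + (14 - items)
    n = 26 % 31
    q = q + record(items)
    delta = delta * (16 - delta)
    delta = delta % 31
    delta = delta - 30
    return n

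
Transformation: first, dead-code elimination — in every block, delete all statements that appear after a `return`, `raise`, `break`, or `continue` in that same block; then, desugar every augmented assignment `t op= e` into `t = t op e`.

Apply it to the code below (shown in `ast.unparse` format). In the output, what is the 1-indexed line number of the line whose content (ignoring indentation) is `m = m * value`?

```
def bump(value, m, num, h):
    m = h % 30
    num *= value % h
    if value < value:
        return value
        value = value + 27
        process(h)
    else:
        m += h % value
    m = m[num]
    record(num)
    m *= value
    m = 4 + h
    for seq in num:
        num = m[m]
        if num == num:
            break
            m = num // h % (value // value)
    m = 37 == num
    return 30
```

10

Transformed code:
def bump(value, m, num, h):
    m = h % 30
    num = num * (value % h)
    if value < value:
        return value
    else:
        m = m + h % value
    m = m[num]
    record(num)
    m = m * value
    m = 4 + h
    for seq in num:
        num = m[m]
        if num == num:
            break
    m = 37 == num
    return 30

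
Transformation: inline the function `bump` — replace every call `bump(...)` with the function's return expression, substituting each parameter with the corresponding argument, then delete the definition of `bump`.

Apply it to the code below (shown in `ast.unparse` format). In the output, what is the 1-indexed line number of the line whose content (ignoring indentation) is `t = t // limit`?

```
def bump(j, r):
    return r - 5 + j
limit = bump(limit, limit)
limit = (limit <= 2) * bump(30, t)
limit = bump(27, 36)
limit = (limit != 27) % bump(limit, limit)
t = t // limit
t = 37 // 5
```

Transformed code:
limit = limit - 5 + limit
limit = (limit <= 2) * (t - 5 + 30)
limit = 36 - 5 + 27
limit = (limit != 27) % (limit - 5 + limit)
t = t // limit
t = 37 // 5

5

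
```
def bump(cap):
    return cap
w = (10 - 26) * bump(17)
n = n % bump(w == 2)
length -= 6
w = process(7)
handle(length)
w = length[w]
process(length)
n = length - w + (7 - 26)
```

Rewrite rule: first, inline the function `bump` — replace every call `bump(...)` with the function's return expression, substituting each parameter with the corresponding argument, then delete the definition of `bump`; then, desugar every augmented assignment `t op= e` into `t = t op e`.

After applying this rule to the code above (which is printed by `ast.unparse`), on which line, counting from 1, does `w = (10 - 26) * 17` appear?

1

Transformed code:
w = (10 - 26) * 17
n = n % (w == 2)
length = length - 6
w = process(7)
handle(length)
w = length[w]
process(length)
n = length - w + (7 - 26)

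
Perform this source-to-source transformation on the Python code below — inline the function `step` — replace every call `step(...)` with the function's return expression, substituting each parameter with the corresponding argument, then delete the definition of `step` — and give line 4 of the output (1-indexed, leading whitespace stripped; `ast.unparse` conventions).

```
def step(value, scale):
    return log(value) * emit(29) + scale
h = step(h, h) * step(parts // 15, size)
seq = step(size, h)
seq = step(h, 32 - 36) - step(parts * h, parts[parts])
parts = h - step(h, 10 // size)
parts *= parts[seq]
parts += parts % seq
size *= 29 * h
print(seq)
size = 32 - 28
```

parts = h - (log(h) * emit(29) + 10 // size)

Transformed code:
h = (log(h) * emit(29) + h) * (log(parts // 15) * emit(29) + size)
seq = log(size) * emit(29) + h
seq = log(h) * emit(29) + (32 - 36) - (log(parts * h) * emit(29) + parts[parts])
parts = h - (log(h) * emit(29) + 10 // size)
parts *= parts[seq]
parts += parts % seq
size *= 29 * h
print(seq)
size = 32 - 28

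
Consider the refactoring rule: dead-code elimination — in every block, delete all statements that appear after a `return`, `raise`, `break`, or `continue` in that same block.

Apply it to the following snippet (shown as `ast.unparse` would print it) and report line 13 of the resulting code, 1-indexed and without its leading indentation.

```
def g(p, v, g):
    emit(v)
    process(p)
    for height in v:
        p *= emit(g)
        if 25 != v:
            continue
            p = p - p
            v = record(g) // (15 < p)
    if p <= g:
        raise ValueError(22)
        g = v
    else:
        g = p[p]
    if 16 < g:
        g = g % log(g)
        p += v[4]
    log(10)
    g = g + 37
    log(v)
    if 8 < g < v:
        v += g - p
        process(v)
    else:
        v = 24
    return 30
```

g = g % log(g)

Transformed code:
def g(p, v, g):
    emit(v)
    process(p)
    for height in v:
        p *= emit(g)
        if 25 != v:
            continue
    if p <= g:
        raise ValueError(22)
    else:
        g = p[p]
    if 16 < g:
        g = g % log(g)
        p += v[4]
    log(10)
    g = g + 37
    log(v)
    if 8 < g < v:
        v += g - p
        process(v)
    else:
        v = 24
    return 30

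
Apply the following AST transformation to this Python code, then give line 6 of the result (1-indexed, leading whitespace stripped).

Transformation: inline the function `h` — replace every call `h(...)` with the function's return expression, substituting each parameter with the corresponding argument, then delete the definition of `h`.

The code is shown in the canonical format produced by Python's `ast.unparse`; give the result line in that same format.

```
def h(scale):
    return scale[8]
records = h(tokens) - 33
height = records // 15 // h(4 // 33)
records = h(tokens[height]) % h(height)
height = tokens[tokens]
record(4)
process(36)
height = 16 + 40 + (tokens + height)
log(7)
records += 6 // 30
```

process(36)

Transformed code:
records = tokens[8] - 33
height = records // 15 // (4 // 33)[8]
records = tokens[height][8] % height[8]
height = tokens[tokens]
record(4)
process(36)
height = 16 + 40 + (tokens + height)
log(7)
records += 6 // 30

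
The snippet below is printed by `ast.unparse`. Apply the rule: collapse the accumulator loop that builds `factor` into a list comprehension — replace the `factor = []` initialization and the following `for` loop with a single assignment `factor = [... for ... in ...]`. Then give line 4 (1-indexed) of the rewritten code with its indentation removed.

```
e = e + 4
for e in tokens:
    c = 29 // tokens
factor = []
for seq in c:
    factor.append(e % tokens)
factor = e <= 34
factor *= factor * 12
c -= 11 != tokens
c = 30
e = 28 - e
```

Transformed code:
e = e + 4
for e in tokens:
    c = 29 // tokens
factor = [e % tokens for seq in c]
factor = e <= 34
factor *= factor * 12
c -= 11 != tokens
c = 30
e = 28 - e

factor = [e % tokens for seq in c]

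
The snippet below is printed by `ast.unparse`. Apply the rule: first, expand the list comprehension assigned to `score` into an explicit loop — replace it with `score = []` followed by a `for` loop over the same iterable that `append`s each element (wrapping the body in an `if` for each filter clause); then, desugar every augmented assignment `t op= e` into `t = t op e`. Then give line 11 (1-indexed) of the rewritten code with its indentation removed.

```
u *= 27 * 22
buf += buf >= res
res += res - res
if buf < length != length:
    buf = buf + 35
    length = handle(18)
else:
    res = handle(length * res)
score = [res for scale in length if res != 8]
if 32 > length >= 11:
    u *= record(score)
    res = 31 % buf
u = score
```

if res != 8:

Transformed code:
u = u * (27 * 22)
buf = buf + (buf >= res)
res = res + (res - res)
if buf < length != length:
    buf = buf + 35
    length = handle(18)
else:
    res = handle(length * res)
score = []
for scale in length:
    if res != 8:
        score.append(res)
if 32 > length >= 11:
    u = u * record(score)
    res = 31 % buf
u = score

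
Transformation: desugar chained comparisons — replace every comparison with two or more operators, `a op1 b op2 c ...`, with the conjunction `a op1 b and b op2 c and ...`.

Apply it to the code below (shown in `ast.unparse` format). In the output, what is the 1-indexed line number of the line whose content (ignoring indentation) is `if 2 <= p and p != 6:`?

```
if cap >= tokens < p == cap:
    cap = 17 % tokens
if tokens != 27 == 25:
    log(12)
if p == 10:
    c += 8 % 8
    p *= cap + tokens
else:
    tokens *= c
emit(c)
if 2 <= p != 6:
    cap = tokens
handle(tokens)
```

11

Transformed code:
if cap >= tokens and tokens < p and (p == cap):
    cap = 17 % tokens
if tokens != 27 and 27 == 25:
    log(12)
if p == 10:
    c += 8 % 8
    p *= cap + tokens
else:
    tokens *= c
emit(c)
if 2 <= p and p != 6:
    cap = tokens
handle(tokens)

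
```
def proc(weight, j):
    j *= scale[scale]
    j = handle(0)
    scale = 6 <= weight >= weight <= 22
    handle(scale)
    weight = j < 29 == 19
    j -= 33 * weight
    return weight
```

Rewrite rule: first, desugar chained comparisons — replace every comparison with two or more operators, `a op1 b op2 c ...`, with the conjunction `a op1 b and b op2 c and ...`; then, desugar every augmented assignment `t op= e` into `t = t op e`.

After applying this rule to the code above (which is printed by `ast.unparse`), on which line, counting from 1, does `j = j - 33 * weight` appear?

Transformed code:
def proc(weight, j):
    j = j * scale[scale]
    j = handle(0)
    scale = 6 <= weight and weight >= weight and (weight <= 22)
    handle(scale)
    weight = j < 29 and 29 == 19
    j = j - 33 * weight
    return weight

7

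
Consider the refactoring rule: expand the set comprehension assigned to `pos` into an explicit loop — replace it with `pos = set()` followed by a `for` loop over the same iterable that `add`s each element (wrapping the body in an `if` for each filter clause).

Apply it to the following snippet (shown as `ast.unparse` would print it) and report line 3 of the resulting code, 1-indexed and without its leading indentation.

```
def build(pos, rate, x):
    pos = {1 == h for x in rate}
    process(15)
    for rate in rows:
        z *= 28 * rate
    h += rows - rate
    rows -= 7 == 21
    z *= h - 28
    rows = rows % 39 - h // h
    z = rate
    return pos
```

for x in rate:

Transformed code:
def build(pos, rate, x):
    pos = set()
    for x in rate:
        pos.add(1 == h)
    process(15)
    for rate in rows:
        z *= 28 * rate
    h += rows - rate
    rows -= 7 == 21
    z *= h - 28
    rows = rows % 39 - h // h
    z = rate
    return pos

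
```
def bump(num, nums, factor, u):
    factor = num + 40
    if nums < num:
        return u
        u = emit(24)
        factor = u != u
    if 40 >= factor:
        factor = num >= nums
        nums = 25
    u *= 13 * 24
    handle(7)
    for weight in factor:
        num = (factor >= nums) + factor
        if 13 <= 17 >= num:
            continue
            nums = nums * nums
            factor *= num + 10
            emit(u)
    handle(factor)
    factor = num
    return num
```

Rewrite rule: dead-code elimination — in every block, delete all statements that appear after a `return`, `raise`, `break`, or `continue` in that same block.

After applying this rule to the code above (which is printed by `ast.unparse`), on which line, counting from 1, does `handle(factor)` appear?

Transformed code:
def bump(num, nums, factor, u):
    factor = num + 40
    if nums < num:
        return u
    if 40 >= factor:
        factor = num >= nums
        nums = 25
    u *= 13 * 24
    handle(7)
    for weight in factor:
        num = (factor >= nums) + factor
        if 13 <= 17 >= num:
            continue
    handle(factor)
    factor = num
    return num

14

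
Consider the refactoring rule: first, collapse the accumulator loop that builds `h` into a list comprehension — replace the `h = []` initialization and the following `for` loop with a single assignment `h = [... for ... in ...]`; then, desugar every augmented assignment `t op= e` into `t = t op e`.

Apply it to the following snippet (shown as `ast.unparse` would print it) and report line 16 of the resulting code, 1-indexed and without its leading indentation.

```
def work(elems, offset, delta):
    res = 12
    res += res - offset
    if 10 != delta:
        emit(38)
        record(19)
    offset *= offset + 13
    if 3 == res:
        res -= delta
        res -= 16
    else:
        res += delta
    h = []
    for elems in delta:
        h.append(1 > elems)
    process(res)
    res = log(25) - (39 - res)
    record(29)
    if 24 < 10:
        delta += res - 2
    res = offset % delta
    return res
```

Transformed code:
def work(elems, offset, delta):
    res = 12
    res = res + (res - offset)
    if 10 != delta:
        emit(38)
        record(19)
    offset = offset * (offset + 13)
    if 3 == res:
        res = res - delta
        res = res - 16
    else:
        res = res + delta
    h = [1 > elems for elems in delta]
    process(res)
    res = log(25) - (39 - res)
    record(29)
    if 24 < 10:
        delta = delta + (res - 2)
    res = offset % delta
    return res

record(29)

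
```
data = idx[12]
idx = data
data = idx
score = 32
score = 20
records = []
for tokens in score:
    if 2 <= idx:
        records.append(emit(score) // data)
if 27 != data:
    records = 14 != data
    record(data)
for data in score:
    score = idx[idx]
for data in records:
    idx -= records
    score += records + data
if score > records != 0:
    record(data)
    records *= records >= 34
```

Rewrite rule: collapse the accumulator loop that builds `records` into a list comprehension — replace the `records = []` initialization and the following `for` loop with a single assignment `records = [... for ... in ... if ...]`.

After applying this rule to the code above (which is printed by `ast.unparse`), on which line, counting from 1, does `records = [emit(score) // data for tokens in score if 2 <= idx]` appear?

Transformed code:
data = idx[12]
idx = data
data = idx
score = 32
score = 20
records = [emit(score) // data for tokens in score if 2 <= idx]
if 27 != data:
    records = 14 != data
    record(data)
for data in score:
    score = idx[idx]
for data in records:
    idx -= records
    score += records + data
if score > records != 0:
    record(data)
    records *= records >= 34

6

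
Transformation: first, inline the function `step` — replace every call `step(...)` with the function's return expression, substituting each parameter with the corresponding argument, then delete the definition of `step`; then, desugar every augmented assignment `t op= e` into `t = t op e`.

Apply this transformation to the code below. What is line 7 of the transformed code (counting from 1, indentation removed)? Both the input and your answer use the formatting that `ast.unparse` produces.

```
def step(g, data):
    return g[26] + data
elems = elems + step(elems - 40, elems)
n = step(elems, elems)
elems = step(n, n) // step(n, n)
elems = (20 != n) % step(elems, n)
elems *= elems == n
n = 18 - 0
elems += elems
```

elems = elems + elems

Transformed code:
elems = elems + ((elems - 40)[26] + elems)
n = elems[26] + elems
elems = (n[26] + n) // (n[26] + n)
elems = (20 != n) % (elems[26] + n)
elems = elems * (elems == n)
n = 18 - 0
elems = elems + elems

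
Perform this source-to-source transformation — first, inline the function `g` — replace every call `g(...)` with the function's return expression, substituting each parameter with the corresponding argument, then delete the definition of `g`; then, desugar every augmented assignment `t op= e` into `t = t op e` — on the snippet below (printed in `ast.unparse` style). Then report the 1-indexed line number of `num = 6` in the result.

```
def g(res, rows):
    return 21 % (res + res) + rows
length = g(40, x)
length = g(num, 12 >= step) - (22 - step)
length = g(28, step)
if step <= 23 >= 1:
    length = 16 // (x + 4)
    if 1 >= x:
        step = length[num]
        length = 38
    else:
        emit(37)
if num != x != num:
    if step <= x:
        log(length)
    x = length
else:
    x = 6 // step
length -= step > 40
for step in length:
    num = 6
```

19

Transformed code:
length = 21 % (40 + 40) + x
length = 21 % (num + num) + (12 >= step) - (22 - step)
length = 21 % (28 + 28) + step
if step <= 23 >= 1:
    length = 16 // (x + 4)
    if 1 >= x:
        step = length[num]
        length = 38
    else:
        emit(37)
if num != x != num:
    if step <= x:
        log(length)
    x = length
else:
    x = 6 // step
length = length - (step > 40)
for step in length:
    num = 6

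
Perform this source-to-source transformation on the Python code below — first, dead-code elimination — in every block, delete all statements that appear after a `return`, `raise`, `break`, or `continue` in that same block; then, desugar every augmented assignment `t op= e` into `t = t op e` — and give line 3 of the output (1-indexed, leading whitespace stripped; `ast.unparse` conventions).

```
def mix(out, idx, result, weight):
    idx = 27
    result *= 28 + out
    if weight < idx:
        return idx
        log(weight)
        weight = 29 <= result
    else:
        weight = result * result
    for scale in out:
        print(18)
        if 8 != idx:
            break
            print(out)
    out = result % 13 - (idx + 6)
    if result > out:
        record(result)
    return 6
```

Transformed code:
def mix(out, idx, result, weight):
    idx = 27
    result = result * (28 + out)
    if weight < idx:
        return idx
    else:
        weight = result * result
    for scale in out:
        print(18)
        if 8 != idx:
            break
    out = result % 13 - (idx + 6)
    if result > out:
        record(result)
    return 6

result = result * (28 + out)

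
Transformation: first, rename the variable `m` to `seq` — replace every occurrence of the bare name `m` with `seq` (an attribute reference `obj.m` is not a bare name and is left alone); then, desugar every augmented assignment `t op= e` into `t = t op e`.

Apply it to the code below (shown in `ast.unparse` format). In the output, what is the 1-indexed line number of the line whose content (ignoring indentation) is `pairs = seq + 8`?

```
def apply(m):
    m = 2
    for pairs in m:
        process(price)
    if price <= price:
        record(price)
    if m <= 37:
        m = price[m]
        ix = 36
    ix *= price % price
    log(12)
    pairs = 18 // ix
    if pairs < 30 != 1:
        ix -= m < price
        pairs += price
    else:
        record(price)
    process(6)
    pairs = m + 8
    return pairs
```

19

Transformed code:
def apply(seq):
    seq = 2
    for pairs in seq:
        process(price)
    if price <= price:
        record(price)
    if seq <= 37:
        seq = price[seq]
        ix = 36
    ix = ix * (price % price)
    log(12)
    pairs = 18 // ix
    if pairs < 30 != 1:
        ix = ix - (seq < price)
        pairs = pairs + price
    else:
        record(price)
    process(6)
    pairs = seq + 8
    return pairs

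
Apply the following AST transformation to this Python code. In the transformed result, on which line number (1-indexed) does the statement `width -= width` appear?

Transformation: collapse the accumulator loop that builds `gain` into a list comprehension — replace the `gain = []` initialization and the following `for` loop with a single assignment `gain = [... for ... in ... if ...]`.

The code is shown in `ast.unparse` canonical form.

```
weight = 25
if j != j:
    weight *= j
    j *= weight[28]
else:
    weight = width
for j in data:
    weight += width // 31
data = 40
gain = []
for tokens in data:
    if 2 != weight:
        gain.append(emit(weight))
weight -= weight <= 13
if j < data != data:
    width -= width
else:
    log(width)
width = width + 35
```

13

Transformed code:
weight = 25
if j != j:
    weight *= j
    j *= weight[28]
else:
    weight = width
for j in data:
    weight += width // 31
data = 40
gain = [emit(weight) for tokens in data if 2 != weight]
weight -= weight <= 13
if j < data != data:
    width -= width
else:
    log(width)
width = width + 35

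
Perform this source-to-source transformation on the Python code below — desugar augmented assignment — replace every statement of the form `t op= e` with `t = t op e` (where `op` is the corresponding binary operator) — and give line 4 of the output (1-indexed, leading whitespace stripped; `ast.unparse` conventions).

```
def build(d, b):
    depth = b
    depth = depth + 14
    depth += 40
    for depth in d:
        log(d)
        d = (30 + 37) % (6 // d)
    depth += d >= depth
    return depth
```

depth = depth + 40

Transformed code:
def build(d, b):
    depth = b
    depth = depth + 14
    depth = depth + 40
    for depth in d:
        log(d)
        d = (30 + 37) % (6 // d)
    depth = depth + (d >= depth)
    return depth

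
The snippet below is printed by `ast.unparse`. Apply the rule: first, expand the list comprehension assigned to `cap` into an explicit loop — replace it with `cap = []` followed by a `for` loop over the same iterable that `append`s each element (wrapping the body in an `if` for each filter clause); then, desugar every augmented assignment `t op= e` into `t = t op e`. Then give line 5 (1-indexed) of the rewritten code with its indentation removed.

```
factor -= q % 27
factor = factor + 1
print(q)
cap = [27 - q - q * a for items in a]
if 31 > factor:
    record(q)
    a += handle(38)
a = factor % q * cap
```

for items in a:

Transformed code:
factor = factor - q % 27
factor = factor + 1
print(q)
cap = []
for items in a:
    cap.append(27 - q - q * a)
if 31 > factor:
    record(q)
    a = a + handle(38)
a = factor % q * cap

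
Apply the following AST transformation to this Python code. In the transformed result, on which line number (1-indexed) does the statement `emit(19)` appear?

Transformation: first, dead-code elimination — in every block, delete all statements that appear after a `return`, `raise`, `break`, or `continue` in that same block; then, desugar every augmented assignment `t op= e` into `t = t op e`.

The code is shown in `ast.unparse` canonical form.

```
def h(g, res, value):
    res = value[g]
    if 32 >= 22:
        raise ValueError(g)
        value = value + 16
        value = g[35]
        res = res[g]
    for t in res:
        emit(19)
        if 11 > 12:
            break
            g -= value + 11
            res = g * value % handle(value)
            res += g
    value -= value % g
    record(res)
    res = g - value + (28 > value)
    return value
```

6

Transformed code:
def h(g, res, value):
    res = value[g]
    if 32 >= 22:
        raise ValueError(g)
    for t in res:
        emit(19)
        if 11 > 12:
            break
    value = value - value % g
    record(res)
    res = g - value + (28 > value)
    return value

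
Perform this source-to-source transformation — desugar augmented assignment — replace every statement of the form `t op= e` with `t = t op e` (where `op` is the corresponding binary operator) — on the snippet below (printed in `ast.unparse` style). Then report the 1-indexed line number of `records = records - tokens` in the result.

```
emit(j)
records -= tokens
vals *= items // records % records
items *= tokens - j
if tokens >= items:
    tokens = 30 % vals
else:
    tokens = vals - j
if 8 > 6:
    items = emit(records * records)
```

2

Transformed code:
emit(j)
records = records - tokens
vals = vals * (items // records % records)
items = items * (tokens - j)
if tokens >= items:
    tokens = 30 % vals
else:
    tokens = vals - j
if 8 > 6:
    items = emit(records * records)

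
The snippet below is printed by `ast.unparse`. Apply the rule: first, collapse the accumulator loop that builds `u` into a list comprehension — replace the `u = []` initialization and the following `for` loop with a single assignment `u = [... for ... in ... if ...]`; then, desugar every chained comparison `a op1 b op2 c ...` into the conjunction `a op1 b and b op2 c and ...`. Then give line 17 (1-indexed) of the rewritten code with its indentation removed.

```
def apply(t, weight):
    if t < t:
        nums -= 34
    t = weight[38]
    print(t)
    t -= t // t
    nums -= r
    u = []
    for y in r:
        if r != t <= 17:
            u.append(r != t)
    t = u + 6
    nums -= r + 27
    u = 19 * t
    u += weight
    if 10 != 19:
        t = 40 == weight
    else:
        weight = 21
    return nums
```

return nums

Transformed code:
def apply(t, weight):
    if t < t:
        nums -= 34
    t = weight[38]
    print(t)
    t -= t // t
    nums -= r
    u = [r != t for y in r if r != t and t <= 17]
    t = u + 6
    nums -= r + 27
    u = 19 * t
    u += weight
    if 10 != 19:
        t = 40 == weight
    else:
        weight = 21
    return nums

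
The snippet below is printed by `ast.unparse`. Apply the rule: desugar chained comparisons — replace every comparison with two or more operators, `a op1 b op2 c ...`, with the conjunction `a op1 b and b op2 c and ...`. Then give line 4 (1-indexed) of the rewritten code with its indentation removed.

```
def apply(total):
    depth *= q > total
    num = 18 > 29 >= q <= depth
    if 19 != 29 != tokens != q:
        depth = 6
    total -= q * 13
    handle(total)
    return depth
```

if 19 != 29 and 29 != tokens and (tokens != q):

Transformed code:
def apply(total):
    depth *= q > total
    num = 18 > 29 and 29 >= q and (q <= depth)
    if 19 != 29 and 29 != tokens and (tokens != q):
        depth = 6
    total -= q * 13
    handle(total)
    return depth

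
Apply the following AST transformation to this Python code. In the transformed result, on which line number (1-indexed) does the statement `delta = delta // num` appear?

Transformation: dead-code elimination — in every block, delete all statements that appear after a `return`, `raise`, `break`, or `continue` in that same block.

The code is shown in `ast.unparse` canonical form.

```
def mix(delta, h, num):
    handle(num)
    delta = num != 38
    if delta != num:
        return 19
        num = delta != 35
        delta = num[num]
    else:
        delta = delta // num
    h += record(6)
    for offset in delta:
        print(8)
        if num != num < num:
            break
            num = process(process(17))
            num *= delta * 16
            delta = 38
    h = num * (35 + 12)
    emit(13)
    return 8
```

7

Transformed code:
def mix(delta, h, num):
    handle(num)
    delta = num != 38
    if delta != num:
        return 19
    else:
        delta = delta // num
    h += record(6)
    for offset in delta:
        print(8)
        if num != num < num:
            break
    h = num * (35 + 12)
    emit(13)
    return 8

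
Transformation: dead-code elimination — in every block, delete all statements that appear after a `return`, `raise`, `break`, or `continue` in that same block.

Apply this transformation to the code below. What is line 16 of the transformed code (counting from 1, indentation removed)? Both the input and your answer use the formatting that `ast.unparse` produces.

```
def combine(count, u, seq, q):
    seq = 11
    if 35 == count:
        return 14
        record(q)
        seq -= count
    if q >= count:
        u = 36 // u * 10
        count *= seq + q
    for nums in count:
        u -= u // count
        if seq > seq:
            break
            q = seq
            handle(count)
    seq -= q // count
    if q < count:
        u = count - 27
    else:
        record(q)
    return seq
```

record(q)

Transformed code:
def combine(count, u, seq, q):
    seq = 11
    if 35 == count:
        return 14
    if q >= count:
        u = 36 // u * 10
        count *= seq + q
    for nums in count:
        u -= u // count
        if seq > seq:
            break
    seq -= q // count
    if q < count:
        u = count - 27
    else:
        record(q)
    return seq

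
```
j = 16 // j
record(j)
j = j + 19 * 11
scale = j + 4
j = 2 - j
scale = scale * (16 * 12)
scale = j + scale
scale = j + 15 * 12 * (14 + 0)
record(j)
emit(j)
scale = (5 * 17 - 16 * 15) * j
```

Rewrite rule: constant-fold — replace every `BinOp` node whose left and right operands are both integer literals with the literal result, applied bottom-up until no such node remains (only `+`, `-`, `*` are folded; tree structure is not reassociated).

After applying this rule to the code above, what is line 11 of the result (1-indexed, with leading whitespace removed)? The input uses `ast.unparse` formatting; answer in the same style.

scale = -155 * j

Transformed code:
j = 16 // j
record(j)
j = j + 209
scale = j + 4
j = 2 - j
scale = scale * 192
scale = j + scale
scale = j + 2520
record(j)
emit(j)
scale = -155 * j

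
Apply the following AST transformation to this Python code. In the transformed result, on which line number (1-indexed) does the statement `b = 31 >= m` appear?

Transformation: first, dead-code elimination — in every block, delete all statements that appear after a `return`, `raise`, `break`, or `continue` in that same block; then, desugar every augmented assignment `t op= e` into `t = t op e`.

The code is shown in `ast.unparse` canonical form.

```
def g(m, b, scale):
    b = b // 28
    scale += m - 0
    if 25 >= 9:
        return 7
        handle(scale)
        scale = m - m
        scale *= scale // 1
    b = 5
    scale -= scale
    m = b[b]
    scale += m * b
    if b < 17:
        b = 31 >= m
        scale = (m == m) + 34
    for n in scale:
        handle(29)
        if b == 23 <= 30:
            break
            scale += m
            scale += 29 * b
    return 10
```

11

Transformed code:
def g(m, b, scale):
    b = b // 28
    scale = scale + (m - 0)
    if 25 >= 9:
        return 7
    b = 5
    scale = scale - scale
    m = b[b]
    scale = scale + m * b
    if b < 17:
        b = 31 >= m
        scale = (m == m) + 34
    for n in scale:
        handle(29)
        if b == 23 <= 30:
            break
    return 10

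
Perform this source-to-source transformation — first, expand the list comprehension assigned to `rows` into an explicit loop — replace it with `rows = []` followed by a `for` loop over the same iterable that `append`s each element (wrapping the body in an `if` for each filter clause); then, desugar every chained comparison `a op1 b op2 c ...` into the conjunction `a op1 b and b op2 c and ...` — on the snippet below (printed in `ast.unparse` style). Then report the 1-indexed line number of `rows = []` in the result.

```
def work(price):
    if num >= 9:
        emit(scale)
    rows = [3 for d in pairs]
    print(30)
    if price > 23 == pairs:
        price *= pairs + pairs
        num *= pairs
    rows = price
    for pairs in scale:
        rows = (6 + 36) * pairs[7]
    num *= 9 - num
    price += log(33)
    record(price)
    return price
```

Transformed code:
def work(price):
    if num >= 9:
        emit(scale)
    rows = []
    for d in pairs:
        rows.append(3)
    print(30)
    if price > 23 and 23 == pairs:
        price *= pairs + pairs
        num *= pairs
    rows = price
    for pairs in scale:
        rows = (6 + 36) * pairs[7]
    num *= 9 - num
    price += log(33)
    record(price)
    return price

4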